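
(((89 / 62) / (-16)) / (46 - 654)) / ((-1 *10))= -89 / 6031360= -0.00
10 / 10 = 1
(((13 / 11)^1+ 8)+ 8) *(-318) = -60102 / 11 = -5463.82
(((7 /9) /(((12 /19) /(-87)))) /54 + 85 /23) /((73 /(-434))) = -16606793 /1631988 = -10.18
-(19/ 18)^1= -19/ 18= -1.06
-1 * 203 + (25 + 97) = -81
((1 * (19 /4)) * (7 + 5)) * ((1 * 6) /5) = 68.40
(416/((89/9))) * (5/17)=18720/1513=12.37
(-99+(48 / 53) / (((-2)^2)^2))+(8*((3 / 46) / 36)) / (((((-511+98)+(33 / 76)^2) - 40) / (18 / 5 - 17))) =-4731779419444 / 47823302115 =-98.94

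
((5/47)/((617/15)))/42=25/405986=0.00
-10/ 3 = -3.33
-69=-69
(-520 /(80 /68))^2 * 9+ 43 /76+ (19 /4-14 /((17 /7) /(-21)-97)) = 1758281.46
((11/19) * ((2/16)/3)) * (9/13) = 33/1976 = 0.02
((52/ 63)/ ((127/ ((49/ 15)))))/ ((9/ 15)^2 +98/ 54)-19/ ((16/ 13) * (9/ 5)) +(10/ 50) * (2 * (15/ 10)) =-267347887/ 33558480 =-7.97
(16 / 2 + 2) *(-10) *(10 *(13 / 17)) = -13000 / 17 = -764.71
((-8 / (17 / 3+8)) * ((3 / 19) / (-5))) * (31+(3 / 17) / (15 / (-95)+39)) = 1555932 / 2714815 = 0.57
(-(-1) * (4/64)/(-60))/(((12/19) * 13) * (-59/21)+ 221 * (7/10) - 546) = 0.00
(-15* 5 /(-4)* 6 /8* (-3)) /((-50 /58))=48.94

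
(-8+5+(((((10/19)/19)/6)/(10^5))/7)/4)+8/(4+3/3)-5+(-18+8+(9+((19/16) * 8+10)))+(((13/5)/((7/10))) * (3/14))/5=52044648007/4245360000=12.26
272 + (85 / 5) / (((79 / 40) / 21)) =452.76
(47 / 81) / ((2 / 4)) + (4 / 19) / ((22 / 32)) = 24830 / 16929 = 1.47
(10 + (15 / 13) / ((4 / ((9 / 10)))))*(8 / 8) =1067 / 104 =10.26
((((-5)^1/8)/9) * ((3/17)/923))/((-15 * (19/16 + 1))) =2/4942665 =0.00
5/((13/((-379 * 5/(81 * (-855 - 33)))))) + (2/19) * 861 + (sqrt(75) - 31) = 5 * sqrt(3) + 1059607537/17766216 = 68.30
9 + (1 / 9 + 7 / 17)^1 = 1457 / 153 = 9.52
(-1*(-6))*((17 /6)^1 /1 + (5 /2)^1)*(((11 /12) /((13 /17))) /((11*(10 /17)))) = 1156 /195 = 5.93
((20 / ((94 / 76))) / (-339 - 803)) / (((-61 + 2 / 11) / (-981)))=-1366860 / 5984651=-0.23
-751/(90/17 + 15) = -12767/345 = -37.01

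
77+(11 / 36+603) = 24491 / 36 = 680.31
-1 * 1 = -1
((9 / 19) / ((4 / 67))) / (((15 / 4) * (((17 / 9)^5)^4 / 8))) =19549526058163541512008 / 386101983631519389628152095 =0.00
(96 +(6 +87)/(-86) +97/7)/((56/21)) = 196449/4816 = 40.79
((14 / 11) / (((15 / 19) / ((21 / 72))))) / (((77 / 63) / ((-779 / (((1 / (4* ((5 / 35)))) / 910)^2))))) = -9805366480 / 121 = -81036086.61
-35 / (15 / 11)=-77 / 3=-25.67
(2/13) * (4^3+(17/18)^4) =6801985/682344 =9.97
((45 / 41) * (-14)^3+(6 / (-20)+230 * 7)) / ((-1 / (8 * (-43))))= -482290.52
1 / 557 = 0.00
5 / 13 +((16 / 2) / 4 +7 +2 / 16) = 989 / 104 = 9.51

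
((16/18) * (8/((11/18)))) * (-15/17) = -1920/187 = -10.27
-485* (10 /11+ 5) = -31525 /11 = -2865.91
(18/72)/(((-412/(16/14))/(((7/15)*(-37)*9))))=111/1030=0.11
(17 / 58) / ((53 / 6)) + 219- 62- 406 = -382662 / 1537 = -248.97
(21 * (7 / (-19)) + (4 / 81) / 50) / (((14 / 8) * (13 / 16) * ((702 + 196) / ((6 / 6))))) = -9524384 / 1572050025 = -0.01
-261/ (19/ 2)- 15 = -807/ 19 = -42.47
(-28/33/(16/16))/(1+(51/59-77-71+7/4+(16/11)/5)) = 33040/5611047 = 0.01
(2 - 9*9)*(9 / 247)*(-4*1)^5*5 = 3640320 / 247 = 14738.14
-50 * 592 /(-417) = 29600 /417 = 70.98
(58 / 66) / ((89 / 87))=841 / 979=0.86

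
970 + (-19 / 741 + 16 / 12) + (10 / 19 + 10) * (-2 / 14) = 1676791 / 1729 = 969.80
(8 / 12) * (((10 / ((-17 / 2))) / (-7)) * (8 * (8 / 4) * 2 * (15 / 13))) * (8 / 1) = 51200 / 1547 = 33.10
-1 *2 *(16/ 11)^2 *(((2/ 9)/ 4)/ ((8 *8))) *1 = -0.00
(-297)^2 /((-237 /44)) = -16376.35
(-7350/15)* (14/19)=-6860/19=-361.05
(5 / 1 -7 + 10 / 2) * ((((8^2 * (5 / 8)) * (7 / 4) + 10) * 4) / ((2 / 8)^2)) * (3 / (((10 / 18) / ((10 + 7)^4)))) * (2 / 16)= 865945728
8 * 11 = 88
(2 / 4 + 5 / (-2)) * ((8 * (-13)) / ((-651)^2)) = 208 / 423801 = 0.00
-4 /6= -2 /3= -0.67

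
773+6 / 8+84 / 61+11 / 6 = 568735 / 732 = 776.96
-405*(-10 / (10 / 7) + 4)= 1215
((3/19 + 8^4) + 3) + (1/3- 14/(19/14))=233083/57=4089.18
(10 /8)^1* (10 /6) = 25 /12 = 2.08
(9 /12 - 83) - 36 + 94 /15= -111.98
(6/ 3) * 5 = 10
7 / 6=1.17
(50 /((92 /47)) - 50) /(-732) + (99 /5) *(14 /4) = 3890991 /56120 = 69.33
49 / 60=0.82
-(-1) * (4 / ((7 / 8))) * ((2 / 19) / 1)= 0.48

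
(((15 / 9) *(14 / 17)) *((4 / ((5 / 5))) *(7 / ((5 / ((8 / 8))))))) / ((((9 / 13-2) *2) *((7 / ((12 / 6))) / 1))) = -728 / 867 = -0.84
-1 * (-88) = 88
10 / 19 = 0.53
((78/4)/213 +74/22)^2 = 29127609/2439844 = 11.94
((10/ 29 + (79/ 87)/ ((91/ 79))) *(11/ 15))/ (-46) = -98681/ 5462730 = -0.02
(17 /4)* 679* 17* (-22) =-2158541 /2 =-1079270.50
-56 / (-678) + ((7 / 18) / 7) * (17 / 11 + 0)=3769 / 22374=0.17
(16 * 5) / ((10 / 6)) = 48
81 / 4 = 20.25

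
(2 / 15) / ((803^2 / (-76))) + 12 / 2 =58032658 / 9672135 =6.00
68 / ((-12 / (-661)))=11237 / 3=3745.67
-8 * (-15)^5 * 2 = 12150000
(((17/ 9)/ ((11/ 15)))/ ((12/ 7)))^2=354025/ 156816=2.26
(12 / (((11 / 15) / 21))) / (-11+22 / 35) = -44100 / 1331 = -33.13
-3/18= -1/6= -0.17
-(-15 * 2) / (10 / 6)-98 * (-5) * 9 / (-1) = -4392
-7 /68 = -0.10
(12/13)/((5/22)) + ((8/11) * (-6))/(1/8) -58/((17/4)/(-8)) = 952088/12155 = 78.33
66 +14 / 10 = 337 / 5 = 67.40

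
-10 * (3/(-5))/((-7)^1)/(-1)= 6/7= 0.86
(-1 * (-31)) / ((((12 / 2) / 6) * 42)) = 31 / 42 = 0.74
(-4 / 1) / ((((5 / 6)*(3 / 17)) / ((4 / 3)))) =-544 / 15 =-36.27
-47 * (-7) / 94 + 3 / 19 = 139 / 38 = 3.66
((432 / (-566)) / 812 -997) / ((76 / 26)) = -744597191 / 2183062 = -341.08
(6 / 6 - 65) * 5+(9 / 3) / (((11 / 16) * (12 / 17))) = -3452 / 11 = -313.82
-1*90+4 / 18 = -808 / 9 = -89.78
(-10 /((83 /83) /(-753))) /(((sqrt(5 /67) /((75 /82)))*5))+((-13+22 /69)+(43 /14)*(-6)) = -15026 /483+11295*sqrt(335) /41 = 5011.14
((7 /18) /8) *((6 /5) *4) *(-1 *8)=-1.87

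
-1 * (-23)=23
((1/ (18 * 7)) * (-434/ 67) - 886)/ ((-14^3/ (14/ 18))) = 76327/ 303912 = 0.25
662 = 662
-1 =-1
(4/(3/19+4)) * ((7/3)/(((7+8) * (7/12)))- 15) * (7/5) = -117572/5925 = -19.84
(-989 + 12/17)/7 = -16801/119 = -141.18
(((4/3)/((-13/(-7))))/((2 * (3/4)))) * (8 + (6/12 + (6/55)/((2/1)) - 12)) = -10612/6435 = -1.65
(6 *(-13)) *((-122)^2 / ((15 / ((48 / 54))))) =-3095872 / 45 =-68797.16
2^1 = 2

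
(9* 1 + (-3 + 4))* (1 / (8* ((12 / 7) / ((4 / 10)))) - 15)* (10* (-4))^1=17965 / 3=5988.33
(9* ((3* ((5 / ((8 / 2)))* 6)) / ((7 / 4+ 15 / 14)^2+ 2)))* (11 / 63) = 9240 / 2603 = 3.55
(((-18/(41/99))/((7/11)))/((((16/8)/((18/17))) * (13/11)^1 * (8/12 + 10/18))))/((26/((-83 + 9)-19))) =73830933/824551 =89.54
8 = 8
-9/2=-4.50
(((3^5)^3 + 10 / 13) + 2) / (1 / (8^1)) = 1492286616 / 13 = 114791278.15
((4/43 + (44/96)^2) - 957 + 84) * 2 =-21614957/12384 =-1745.39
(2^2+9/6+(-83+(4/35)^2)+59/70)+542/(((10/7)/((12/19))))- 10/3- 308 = -10358983/69825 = -148.36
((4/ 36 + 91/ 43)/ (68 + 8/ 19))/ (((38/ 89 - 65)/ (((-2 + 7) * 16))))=-5830568/ 144565785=-0.04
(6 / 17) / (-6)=-1 / 17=-0.06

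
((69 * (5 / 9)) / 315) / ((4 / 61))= 1403 / 756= 1.86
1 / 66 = 0.02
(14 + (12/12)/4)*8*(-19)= -2166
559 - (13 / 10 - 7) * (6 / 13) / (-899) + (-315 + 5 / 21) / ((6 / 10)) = 126617872 / 3681405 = 34.39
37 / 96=0.39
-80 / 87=-0.92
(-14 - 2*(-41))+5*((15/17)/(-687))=264699/3893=67.99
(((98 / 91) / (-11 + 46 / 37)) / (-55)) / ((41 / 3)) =1554 / 10582715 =0.00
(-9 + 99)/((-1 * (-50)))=9/5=1.80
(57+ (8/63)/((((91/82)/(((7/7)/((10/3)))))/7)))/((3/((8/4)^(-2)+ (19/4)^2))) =5703709/13104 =435.26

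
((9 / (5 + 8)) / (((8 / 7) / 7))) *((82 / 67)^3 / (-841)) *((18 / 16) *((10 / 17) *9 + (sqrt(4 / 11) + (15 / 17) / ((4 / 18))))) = -86167446435 / 894401791088 - 273547449 *sqrt(11) / 144682642676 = -0.10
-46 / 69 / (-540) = 1 / 810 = 0.00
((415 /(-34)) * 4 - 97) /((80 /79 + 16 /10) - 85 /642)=-628649610 /10692473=-58.79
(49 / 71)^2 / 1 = 2401 / 5041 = 0.48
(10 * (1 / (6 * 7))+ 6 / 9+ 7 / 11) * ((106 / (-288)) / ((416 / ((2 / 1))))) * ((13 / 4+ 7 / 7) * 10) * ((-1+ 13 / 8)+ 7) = -24457645 / 27675648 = -0.88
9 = 9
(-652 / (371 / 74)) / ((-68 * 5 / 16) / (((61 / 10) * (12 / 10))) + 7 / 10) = 176587680 / 2991373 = 59.03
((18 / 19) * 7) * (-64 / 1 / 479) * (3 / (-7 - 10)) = 24192 / 154717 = 0.16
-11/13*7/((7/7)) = -77/13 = -5.92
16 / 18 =8 / 9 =0.89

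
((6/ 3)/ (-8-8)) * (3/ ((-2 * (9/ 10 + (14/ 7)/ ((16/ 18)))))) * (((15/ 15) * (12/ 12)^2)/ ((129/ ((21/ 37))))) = 5/ 19092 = 0.00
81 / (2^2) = 20.25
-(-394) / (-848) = -197 / 424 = -0.46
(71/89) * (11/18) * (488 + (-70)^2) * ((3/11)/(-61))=-63758/5429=-11.74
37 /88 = 0.42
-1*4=-4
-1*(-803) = 803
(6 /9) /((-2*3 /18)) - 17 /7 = -31 /7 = -4.43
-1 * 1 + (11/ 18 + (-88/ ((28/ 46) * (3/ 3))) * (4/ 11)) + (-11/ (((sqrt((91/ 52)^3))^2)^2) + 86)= 69156533/ 2117682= 32.66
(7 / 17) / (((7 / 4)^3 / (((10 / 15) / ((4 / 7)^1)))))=32 / 357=0.09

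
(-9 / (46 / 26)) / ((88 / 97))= -11349 / 2024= -5.61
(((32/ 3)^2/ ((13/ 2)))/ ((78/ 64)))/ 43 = 65536/ 196209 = 0.33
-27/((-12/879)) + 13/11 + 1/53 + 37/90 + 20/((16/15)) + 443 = 64042568/26235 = 2441.11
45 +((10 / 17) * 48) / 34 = 13245 / 289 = 45.83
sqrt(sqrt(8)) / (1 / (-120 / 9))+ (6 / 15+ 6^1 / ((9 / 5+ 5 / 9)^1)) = -19.48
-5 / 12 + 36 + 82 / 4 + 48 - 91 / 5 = 5153 / 60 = 85.88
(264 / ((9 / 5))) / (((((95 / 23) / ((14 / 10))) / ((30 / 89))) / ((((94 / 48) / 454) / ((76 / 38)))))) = 83237 / 2303142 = 0.04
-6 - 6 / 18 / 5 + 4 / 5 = -79 / 15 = -5.27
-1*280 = -280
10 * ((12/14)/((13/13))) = 60/7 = 8.57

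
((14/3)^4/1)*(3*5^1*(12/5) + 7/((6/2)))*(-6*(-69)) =7526690.37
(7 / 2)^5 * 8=16807 / 4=4201.75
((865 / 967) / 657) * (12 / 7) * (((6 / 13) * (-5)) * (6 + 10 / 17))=-0.04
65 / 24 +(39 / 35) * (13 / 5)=23543 / 4200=5.61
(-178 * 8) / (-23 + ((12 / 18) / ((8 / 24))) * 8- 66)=1424 / 73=19.51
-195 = -195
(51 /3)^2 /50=5.78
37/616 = 0.06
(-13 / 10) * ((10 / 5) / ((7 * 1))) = -13 / 35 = -0.37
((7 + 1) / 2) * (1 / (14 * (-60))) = -1 / 210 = -0.00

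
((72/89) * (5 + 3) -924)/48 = -6805/356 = -19.12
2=2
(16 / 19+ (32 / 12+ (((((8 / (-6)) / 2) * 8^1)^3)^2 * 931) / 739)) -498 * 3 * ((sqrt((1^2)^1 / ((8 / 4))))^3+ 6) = 205053580228 / 10235889 -747 * sqrt(2) / 2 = 19504.60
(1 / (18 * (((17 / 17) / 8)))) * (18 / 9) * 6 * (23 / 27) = 368 / 81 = 4.54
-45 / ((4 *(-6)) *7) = 15 / 56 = 0.27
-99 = -99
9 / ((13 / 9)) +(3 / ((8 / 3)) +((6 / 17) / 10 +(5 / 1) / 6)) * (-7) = -204857 / 26520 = -7.72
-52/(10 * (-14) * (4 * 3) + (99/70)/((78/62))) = 47320/1527777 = 0.03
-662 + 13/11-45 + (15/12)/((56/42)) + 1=-123883/176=-703.88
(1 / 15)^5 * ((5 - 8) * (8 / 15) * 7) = -56 / 3796875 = -0.00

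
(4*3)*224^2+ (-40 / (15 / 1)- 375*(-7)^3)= 2192203 / 3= 730734.33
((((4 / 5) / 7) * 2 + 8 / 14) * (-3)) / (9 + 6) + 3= 71 / 25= 2.84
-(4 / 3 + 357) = -1075 / 3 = -358.33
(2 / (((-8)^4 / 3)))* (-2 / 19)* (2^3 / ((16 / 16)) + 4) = -9 / 4864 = -0.00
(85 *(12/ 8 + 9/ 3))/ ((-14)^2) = 765/ 392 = 1.95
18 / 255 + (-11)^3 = -113129 / 85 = -1330.93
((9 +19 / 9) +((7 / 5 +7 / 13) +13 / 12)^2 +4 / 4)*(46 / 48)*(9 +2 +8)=5647722013 / 14601600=386.79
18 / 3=6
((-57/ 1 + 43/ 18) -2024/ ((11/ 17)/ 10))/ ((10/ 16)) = -2256092/ 45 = -50135.38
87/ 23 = 3.78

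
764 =764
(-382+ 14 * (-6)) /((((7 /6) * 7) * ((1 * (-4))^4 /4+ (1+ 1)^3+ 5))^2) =-16776 /14235529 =-0.00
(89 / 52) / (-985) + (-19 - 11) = -30.00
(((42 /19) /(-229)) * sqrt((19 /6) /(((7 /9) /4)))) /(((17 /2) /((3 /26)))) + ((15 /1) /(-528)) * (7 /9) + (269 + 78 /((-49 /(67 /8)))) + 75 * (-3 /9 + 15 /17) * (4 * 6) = 1641266897 /1319472 - 18 * sqrt(798) /961571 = 1243.88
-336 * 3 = -1008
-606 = -606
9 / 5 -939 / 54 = -1403 / 90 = -15.59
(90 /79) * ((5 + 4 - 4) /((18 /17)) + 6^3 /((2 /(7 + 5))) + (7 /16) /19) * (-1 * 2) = -17794195 /6004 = -2963.72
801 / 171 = 89 / 19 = 4.68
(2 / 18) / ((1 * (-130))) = -1 / 1170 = -0.00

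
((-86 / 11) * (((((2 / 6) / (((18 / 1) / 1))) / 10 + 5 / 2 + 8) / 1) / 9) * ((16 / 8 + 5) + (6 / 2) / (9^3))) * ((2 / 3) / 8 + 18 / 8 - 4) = 207518903 / 1948617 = 106.50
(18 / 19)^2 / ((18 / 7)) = 126 / 361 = 0.35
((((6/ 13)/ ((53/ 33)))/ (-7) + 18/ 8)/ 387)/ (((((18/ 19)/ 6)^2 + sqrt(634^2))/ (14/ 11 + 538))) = 2534943805/ 522145981357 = 0.00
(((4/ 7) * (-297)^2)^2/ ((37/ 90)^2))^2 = 1016861015430884637567797760000/ 4499860561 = 225976116736583615566.79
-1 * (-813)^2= -660969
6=6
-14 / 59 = -0.24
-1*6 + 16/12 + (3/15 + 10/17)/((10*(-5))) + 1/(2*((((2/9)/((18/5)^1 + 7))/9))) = 5354173/25500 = 209.97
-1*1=-1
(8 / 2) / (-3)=-4 / 3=-1.33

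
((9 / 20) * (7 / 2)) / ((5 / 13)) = 819 / 200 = 4.10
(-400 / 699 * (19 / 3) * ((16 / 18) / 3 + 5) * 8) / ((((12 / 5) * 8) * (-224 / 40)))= 1698125 / 1188999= 1.43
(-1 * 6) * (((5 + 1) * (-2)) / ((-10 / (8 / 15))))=-96 / 25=-3.84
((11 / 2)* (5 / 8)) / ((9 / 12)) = 55 / 12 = 4.58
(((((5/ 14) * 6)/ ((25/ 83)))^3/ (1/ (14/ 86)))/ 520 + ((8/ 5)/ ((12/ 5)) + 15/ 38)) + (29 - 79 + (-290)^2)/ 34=328221248755781/ 132709395000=2473.23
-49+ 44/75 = -3631/75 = -48.41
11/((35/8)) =88/35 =2.51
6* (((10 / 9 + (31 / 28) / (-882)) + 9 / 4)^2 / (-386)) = -6884850625 / 39236412096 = -0.18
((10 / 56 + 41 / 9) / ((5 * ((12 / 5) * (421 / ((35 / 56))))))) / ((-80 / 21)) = -1193 / 7759872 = -0.00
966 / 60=161 / 10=16.10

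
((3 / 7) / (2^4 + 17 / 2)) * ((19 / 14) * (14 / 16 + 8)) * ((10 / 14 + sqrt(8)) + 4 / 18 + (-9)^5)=-1254579443 / 100842 + 4047 * sqrt(2) / 9604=-12440.44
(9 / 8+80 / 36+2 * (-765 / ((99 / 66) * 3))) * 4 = -24239 / 18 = -1346.61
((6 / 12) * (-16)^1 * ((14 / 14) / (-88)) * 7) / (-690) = -7 / 7590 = -0.00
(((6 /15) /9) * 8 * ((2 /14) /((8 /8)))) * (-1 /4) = -4 /315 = -0.01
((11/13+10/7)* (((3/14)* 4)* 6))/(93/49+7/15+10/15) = 27945/7241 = 3.86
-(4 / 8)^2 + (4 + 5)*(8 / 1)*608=175103 / 4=43775.75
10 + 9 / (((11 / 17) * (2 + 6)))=1033 / 88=11.74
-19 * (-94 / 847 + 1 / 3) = -10735 / 2541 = -4.22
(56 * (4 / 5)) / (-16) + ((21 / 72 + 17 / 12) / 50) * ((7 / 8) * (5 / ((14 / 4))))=-2.76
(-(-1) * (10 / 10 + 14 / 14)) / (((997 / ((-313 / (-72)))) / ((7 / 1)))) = 0.06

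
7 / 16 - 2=-25 / 16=-1.56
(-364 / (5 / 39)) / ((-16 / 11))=39039 / 20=1951.95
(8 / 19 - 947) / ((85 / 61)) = -219417 / 323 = -679.31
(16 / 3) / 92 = 4 / 69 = 0.06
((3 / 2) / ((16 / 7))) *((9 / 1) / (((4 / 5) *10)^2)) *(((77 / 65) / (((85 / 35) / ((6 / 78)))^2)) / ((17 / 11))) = 7844067 / 110529136640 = 0.00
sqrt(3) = 1.73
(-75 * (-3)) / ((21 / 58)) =4350 / 7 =621.43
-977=-977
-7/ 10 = -0.70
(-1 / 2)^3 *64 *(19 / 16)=-19 / 2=-9.50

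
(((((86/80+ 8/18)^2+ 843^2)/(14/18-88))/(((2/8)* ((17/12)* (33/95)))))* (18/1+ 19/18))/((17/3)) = -600218369421853/2695156200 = -222702.63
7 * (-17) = -119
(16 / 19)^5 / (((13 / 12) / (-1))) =-12582912 / 32189287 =-0.39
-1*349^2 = -121801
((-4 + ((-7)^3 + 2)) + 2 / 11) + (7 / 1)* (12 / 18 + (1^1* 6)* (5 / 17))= -183895 / 561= -327.80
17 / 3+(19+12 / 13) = 998 / 39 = 25.59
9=9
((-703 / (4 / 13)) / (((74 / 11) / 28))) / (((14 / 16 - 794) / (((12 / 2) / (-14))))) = -10868 / 2115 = -5.14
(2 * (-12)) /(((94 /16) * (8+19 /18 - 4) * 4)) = -864 /4277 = -0.20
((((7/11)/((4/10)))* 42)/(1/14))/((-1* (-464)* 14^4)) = 15/285824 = 0.00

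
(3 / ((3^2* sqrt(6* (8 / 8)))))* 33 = 11* sqrt(6) / 6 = 4.49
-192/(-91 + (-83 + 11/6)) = 1152/1033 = 1.12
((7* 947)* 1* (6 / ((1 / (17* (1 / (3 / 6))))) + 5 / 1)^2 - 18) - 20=289561311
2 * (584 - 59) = 1050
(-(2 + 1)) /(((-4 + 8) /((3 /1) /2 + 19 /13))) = -231 /104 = -2.22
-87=-87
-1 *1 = -1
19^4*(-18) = -2345778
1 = 1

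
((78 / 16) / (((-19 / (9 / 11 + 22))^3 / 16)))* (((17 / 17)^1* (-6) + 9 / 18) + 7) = -1850150367 / 9129329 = -202.66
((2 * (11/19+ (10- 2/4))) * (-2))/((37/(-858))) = 657228/703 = 934.89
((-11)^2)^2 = 14641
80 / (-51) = -80 / 51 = -1.57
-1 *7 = -7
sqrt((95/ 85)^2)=19/ 17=1.12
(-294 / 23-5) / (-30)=409 / 690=0.59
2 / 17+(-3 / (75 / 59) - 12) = -6053 / 425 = -14.24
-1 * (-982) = 982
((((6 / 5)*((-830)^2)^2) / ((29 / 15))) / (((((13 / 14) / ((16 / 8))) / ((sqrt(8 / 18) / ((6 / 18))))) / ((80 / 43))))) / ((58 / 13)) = 19135195027200000 / 36163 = 529137378735.17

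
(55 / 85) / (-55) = -1 / 85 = -0.01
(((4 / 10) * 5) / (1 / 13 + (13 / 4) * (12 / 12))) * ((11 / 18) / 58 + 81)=2198950 / 45153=48.70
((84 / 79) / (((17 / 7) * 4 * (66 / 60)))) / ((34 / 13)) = 9555 / 251141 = 0.04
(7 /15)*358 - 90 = 1156 /15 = 77.07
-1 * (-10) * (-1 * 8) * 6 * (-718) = 344640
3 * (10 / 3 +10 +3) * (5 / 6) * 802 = 98245 / 3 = 32748.33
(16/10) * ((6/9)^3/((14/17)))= 544/945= 0.58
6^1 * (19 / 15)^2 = 722 / 75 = 9.63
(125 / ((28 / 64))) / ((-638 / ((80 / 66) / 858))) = -20000 / 31612581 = -0.00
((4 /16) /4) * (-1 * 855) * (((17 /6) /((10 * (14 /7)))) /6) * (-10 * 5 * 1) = 8075 /128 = 63.09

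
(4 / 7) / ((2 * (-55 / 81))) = -162 / 385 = -0.42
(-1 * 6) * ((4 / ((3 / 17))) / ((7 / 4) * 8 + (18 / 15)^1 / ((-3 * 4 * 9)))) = -12240 / 1259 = -9.72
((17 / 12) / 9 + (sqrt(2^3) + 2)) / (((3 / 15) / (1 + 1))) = 1165 / 54 + 20 * sqrt(2) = 49.86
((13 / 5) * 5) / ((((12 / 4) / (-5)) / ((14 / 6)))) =-50.56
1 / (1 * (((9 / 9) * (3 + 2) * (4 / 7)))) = 7 / 20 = 0.35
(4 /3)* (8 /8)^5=4 /3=1.33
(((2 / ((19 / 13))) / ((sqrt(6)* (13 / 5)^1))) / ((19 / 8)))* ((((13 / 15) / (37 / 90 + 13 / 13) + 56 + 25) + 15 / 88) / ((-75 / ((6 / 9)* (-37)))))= 4509190* sqrt(6) / 4538853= 2.43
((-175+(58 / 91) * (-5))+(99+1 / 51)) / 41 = -1.93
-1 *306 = -306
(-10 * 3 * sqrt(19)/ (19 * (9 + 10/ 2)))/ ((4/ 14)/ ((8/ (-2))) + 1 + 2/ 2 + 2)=-6 * sqrt(19)/ 209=-0.13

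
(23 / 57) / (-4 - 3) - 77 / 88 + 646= 2059055 / 3192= 645.07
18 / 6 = 3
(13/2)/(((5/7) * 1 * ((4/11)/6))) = 3003/20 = 150.15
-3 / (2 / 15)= -45 / 2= -22.50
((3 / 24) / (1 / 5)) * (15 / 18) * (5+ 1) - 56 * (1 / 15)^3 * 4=82583 / 27000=3.06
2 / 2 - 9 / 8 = -1 / 8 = -0.12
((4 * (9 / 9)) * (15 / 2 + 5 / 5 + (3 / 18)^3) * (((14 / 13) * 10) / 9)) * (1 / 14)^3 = 9185 / 619164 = 0.01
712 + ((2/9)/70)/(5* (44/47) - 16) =119316913/167580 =712.00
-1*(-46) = 46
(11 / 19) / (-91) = -11 / 1729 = -0.01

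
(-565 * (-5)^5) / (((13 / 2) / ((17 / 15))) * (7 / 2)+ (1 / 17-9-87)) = -120062500 / 5159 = -23272.44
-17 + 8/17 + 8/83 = -23187/1411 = -16.43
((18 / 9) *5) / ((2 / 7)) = 35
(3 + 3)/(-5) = -6/5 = -1.20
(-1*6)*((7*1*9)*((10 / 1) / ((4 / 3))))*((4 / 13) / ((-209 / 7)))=79380 / 2717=29.22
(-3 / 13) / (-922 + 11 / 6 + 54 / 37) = 666 / 2651389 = 0.00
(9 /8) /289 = 9 /2312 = 0.00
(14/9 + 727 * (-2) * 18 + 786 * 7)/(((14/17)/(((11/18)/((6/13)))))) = -56525612/1701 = -33230.81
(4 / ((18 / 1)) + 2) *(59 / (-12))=-295 / 27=-10.93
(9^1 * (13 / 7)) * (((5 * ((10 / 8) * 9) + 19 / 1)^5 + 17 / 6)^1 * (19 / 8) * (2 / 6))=1830841240162129 / 57344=31927337474.93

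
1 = 1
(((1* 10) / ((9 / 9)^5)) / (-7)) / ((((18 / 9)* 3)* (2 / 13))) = -65 / 42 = -1.55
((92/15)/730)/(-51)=-46/279225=-0.00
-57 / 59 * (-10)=570 / 59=9.66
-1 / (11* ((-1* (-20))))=-1 / 220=-0.00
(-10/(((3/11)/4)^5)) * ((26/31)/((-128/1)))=334986080/7533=44469.15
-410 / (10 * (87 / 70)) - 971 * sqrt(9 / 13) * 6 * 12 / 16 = -26217 * sqrt(13) / 26 - 2870 / 87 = -3668.63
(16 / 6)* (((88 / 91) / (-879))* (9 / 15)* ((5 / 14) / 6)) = -176 / 1679769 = -0.00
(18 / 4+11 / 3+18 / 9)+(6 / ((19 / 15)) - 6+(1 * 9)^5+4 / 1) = 6733057 / 114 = 59061.90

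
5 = 5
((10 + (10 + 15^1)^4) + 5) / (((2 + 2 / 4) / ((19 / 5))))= 2968864 / 5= 593772.80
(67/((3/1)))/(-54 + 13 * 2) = -0.80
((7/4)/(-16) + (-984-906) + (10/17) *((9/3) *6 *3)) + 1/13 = -26283339/14144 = -1858.27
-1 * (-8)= 8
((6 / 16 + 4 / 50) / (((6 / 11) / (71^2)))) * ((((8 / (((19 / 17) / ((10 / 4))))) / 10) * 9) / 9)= 85782697 / 11400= 7524.80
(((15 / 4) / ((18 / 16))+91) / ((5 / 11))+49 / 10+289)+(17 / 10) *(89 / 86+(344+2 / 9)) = 8423987 / 7740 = 1088.37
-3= -3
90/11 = 8.18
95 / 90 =19 / 18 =1.06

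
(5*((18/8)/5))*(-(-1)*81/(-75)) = -243/100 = -2.43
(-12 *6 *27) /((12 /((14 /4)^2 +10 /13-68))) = 231579 /26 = 8906.88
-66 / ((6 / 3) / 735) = -24255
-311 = -311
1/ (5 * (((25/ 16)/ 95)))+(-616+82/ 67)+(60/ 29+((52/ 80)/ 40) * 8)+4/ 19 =-2215782807/ 3691700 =-600.21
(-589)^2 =346921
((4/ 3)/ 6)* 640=1280/ 9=142.22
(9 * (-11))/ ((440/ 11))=-99/ 40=-2.48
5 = 5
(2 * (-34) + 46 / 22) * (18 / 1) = -13050 / 11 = -1186.36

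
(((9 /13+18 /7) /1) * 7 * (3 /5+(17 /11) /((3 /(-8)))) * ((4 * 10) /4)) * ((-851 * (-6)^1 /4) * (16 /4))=-53398548 /13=-4107580.62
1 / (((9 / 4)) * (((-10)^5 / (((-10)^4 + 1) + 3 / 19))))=-95011 / 2137500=-0.04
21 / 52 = 0.40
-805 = -805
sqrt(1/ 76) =sqrt(19)/ 38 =0.11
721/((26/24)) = 8652/13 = 665.54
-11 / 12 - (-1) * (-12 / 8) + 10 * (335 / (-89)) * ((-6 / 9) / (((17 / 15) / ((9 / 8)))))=408373 / 18156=22.49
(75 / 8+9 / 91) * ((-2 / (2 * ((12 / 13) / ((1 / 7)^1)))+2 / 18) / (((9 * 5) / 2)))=-25289 / 1375920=-0.02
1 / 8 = 0.12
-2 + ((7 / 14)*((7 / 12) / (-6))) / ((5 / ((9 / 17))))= -2727 / 1360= -2.01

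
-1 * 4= -4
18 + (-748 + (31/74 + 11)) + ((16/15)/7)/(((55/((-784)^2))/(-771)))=-26733543829/20350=-1313687.66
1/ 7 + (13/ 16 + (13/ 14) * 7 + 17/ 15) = 14429/ 1680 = 8.59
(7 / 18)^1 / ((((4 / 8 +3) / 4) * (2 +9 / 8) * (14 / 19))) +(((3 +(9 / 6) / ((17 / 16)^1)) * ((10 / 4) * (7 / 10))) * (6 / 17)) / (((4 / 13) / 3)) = 97447223 / 3641400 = 26.76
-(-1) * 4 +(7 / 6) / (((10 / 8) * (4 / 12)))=34 / 5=6.80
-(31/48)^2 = -961/2304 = -0.42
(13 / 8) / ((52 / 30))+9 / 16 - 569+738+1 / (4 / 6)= 172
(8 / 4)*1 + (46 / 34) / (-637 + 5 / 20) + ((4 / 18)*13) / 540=23419163 / 11690730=2.00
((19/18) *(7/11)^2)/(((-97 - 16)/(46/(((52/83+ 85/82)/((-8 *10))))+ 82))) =229120259/28426167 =8.06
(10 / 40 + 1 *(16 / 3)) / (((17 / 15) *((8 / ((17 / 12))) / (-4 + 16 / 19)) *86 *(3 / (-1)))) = 1675 / 156864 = 0.01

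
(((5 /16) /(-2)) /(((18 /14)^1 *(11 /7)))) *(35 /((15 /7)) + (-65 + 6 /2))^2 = -4598405 /28512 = -161.28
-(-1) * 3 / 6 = 1 / 2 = 0.50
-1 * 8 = -8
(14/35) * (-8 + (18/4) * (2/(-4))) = -41/10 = -4.10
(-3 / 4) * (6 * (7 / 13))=-63 / 26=-2.42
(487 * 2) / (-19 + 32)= 974 / 13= 74.92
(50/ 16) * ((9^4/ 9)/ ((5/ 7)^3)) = 250047/ 40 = 6251.18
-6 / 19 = -0.32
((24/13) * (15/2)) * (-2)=-360/13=-27.69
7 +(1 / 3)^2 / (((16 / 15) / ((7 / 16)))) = 5411 / 768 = 7.05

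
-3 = -3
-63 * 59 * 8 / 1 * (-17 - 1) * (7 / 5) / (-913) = -3746736 / 4565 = -820.75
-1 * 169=-169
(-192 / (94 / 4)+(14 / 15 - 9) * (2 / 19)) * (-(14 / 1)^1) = 1691396 / 13395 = 126.27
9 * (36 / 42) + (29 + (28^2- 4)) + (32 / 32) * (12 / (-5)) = 28501 / 35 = 814.31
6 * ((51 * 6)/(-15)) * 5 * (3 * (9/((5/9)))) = -148716/5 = -29743.20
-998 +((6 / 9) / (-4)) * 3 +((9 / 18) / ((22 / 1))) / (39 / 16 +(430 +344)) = -272896033 / 273306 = -998.50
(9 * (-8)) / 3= -24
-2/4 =-1/2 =-0.50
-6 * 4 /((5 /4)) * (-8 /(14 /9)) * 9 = 31104 /35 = 888.69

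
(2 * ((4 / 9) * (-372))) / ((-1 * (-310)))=-16 / 15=-1.07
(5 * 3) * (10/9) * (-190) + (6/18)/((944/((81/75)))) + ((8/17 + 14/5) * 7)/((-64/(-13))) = -7611604717/2407200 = -3162.02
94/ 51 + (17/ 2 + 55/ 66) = 190/ 17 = 11.18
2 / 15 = 0.13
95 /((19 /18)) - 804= -714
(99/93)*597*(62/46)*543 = 10697643/23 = 465114.91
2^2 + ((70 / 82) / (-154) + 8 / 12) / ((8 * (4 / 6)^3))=4.28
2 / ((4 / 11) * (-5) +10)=11 / 45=0.24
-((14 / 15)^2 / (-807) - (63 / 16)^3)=45403086841 / 743731200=61.05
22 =22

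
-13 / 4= -3.25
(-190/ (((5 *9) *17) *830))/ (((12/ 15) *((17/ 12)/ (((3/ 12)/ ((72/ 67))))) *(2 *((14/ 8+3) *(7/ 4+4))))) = -67/ 59583708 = -0.00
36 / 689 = 0.05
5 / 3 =1.67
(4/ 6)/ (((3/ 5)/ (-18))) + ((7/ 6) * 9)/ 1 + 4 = -11/ 2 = -5.50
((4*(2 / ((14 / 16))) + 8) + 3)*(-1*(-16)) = 2256 / 7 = 322.29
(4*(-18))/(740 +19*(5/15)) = -216/2239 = -0.10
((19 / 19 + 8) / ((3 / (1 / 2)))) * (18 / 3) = 9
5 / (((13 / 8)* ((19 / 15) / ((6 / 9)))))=400 / 247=1.62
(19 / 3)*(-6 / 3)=-38 / 3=-12.67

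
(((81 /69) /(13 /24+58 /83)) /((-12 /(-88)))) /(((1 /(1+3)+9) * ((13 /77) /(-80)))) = -1388344320 /3905239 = -355.51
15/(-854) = -15/854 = -0.02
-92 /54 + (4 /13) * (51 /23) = -8246 /8073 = -1.02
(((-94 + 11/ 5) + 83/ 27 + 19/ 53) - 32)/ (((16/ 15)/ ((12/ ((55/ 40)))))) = -1722458/ 1749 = -984.82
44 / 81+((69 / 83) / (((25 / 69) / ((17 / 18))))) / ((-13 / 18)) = -5368997 / 2184975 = -2.46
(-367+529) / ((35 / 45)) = 1458 / 7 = 208.29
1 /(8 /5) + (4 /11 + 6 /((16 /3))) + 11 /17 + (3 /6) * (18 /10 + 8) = 28651 /3740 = 7.66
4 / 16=1 / 4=0.25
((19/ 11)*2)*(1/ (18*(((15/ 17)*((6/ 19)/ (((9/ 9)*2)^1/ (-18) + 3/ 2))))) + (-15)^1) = -1631435/ 32076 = -50.86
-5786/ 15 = -385.73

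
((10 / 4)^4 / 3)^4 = 152587890625 / 5308416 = 28744.52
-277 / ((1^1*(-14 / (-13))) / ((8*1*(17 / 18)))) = -1943.40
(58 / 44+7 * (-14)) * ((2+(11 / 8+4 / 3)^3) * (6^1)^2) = -214311557 / 2816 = -76104.96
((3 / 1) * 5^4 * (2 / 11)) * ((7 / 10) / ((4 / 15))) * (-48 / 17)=-472500 / 187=-2526.74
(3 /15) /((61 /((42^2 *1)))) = 1764 /305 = 5.78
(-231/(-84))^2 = 121/16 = 7.56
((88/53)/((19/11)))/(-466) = -484/234631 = -0.00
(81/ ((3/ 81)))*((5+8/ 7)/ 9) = 1492.71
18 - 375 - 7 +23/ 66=-24001/ 66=-363.65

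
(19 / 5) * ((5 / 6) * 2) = 19 / 3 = 6.33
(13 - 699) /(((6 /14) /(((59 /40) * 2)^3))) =-493114979 /12000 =-41092.91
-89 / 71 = -1.25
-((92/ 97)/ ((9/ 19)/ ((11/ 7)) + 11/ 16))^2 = -94647291904/ 102899166841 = -0.92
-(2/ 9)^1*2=-4/ 9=-0.44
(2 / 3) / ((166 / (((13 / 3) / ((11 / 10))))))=130 / 8217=0.02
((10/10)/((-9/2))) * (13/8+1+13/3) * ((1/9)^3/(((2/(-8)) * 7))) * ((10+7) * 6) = 5678/45927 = 0.12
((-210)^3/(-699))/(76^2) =2.29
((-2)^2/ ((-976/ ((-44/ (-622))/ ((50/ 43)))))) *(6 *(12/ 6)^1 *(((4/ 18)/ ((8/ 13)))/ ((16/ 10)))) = -6149/ 9106080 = -0.00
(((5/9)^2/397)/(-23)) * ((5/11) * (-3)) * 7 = 875/2711907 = 0.00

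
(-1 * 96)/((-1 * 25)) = 96/25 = 3.84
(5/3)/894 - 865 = -2319925/2682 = -865.00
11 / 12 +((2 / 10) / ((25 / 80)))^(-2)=2579 / 768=3.36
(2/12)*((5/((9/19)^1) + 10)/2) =185/108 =1.71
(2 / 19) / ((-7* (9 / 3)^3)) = -2 / 3591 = -0.00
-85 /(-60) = 17 /12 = 1.42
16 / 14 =8 / 7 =1.14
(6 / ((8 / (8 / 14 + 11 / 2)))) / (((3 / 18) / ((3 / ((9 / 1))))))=255 / 28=9.11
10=10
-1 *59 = -59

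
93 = 93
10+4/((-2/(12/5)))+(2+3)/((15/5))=103/15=6.87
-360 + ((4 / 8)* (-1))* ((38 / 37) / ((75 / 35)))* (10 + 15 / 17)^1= -18493 / 51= -362.61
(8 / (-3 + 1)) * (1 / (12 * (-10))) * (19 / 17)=19 / 510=0.04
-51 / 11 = -4.64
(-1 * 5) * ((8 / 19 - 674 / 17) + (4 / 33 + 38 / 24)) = 2666275 / 14212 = 187.61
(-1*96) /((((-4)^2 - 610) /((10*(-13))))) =-2080 /99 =-21.01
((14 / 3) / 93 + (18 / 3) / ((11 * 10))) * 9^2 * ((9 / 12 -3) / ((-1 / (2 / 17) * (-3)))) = -43389 / 57970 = -0.75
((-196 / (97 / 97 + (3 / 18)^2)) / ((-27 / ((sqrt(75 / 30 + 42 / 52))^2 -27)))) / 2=-120736 / 1443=-83.67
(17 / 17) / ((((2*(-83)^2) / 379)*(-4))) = -379 / 55112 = -0.01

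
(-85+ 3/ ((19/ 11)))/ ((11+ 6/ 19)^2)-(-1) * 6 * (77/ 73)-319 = -1057279859/ 3374425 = -313.32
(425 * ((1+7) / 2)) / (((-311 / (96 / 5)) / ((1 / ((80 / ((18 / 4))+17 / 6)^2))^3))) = -0.00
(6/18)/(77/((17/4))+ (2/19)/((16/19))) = 136/7443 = 0.02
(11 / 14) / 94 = 11 / 1316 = 0.01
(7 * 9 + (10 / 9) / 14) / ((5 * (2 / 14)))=3974 / 45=88.31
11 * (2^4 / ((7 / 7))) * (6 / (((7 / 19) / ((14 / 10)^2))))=5617.92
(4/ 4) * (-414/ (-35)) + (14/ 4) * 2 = 659/ 35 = 18.83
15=15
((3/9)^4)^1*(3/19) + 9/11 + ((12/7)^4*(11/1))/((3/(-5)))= -2134131052/13548843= -157.51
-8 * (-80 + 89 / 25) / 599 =15288 / 14975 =1.02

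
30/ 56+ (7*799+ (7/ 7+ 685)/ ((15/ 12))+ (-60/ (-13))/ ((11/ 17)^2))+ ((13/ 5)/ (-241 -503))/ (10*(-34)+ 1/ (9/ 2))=4671275807999/ 759142384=6153.36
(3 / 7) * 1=3 / 7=0.43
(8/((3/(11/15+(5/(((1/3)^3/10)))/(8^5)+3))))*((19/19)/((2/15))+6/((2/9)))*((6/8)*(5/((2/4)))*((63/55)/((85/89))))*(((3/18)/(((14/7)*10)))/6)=13291995941/3063808000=4.34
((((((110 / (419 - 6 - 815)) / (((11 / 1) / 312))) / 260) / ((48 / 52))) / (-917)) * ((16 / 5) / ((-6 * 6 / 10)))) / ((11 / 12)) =-208 / 6082461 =-0.00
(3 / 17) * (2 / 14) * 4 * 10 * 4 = 480 / 119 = 4.03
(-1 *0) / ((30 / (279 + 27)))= 0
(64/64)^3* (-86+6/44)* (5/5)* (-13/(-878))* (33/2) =-73671/3512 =-20.98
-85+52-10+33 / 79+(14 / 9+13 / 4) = -107437 / 2844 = -37.78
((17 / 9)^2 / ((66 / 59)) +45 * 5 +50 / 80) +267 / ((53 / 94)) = 702.36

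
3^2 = 9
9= 9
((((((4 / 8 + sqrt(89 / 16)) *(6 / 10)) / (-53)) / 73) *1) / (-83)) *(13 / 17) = 0.00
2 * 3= 6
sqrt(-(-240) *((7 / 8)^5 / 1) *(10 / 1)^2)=245 *sqrt(210) / 32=110.95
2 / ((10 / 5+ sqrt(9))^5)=2 / 3125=0.00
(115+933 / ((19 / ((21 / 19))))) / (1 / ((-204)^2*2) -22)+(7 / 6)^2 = -150710697049 / 23797014588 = -6.33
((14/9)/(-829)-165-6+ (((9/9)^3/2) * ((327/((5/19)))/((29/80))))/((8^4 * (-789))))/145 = -4982220797011/4224630689280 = -1.18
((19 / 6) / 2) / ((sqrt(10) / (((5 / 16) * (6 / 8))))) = 19 * sqrt(10) / 512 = 0.12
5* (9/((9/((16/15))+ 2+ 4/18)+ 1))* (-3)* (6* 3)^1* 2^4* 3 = -16796160/1679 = -10003.67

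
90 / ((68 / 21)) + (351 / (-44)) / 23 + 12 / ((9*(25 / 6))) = 11942707 / 430100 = 27.77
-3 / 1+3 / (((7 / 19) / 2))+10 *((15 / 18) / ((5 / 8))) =559 / 21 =26.62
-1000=-1000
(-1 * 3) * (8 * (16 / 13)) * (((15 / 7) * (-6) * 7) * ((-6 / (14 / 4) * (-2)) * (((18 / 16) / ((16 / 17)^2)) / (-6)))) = -351135 / 182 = -1929.31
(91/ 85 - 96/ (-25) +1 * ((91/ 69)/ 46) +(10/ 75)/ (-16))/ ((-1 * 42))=-26606287/ 226623600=-0.12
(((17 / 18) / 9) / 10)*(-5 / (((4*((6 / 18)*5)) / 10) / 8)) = -17 / 27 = -0.63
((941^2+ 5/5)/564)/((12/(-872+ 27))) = -374116145/3384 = -110554.42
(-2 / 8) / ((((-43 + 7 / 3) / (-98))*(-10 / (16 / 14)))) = 21 / 305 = 0.07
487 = 487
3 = 3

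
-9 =-9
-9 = -9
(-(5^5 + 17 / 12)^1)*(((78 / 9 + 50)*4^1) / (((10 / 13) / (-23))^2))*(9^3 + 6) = -7231347575452 / 15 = -482089838363.47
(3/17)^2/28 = 9/8092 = 0.00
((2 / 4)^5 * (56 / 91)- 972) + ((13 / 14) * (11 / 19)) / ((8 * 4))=-107553645 / 110656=-971.96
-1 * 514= -514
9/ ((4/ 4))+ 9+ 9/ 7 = 19.29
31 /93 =1 /3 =0.33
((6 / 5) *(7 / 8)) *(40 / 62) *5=105 / 31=3.39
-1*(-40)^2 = -1600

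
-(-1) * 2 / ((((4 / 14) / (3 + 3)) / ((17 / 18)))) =119 / 3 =39.67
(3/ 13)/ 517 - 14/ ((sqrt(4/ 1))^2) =-47041/ 13442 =-3.50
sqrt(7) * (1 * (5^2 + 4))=29 * sqrt(7)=76.73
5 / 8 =0.62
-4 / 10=-2 / 5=-0.40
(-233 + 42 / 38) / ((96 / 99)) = -72699 / 304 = -239.14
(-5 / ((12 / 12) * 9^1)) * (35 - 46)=55 / 9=6.11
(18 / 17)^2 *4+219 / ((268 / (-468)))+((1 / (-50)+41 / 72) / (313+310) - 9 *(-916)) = 170800853489807 / 21713668200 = 7866.05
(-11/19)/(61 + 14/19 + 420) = -11/9153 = -0.00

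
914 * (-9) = -8226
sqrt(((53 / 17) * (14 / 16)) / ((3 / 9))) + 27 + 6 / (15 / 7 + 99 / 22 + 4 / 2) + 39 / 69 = sqrt(37842) / 68 + 78646 / 2783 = 31.12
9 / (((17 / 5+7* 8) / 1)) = 5 / 33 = 0.15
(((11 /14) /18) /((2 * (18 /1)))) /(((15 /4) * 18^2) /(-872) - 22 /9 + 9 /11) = -13189 /32845302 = -0.00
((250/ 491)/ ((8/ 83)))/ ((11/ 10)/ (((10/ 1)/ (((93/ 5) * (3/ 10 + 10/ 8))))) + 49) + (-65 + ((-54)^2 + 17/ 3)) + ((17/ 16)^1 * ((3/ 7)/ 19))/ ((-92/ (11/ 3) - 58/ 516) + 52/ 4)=80898563167926873839/ 28318232705824488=2856.77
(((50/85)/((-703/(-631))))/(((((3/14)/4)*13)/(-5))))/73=-0.05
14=14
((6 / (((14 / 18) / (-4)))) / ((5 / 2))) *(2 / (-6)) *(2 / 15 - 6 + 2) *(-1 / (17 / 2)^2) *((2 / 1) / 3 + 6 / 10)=70528 / 252875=0.28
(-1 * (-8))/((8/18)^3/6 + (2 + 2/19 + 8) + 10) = 166212/418021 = 0.40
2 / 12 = 1 / 6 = 0.17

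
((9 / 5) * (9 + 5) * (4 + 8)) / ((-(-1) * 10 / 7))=211.68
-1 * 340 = -340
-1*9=-9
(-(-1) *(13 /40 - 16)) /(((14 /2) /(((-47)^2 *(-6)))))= 4155129 /140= 29679.49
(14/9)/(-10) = -7/45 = -0.16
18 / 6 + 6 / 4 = 4.50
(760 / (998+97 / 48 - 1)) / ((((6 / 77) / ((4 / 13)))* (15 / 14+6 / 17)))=445688320 / 211328871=2.11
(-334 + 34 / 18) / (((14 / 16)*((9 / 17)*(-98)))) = 4148 / 567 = 7.32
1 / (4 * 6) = 1 / 24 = 0.04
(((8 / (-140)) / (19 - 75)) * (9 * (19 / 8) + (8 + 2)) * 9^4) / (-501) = -548937 / 1309280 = -0.42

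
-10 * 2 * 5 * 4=-400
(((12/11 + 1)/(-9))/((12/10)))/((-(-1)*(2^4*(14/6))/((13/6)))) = -0.01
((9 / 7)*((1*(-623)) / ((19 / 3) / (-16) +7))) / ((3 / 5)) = -64080 / 317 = -202.15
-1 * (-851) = 851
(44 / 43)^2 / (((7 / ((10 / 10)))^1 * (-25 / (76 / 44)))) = -3344 / 323575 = -0.01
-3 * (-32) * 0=0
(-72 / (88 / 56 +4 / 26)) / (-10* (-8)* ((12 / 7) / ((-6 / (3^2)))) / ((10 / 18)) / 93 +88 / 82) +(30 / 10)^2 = 23713983 / 1015633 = 23.35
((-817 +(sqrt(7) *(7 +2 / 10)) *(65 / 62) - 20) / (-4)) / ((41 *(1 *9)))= 93 / 164 - 13 *sqrt(7) / 2542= 0.55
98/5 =19.60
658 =658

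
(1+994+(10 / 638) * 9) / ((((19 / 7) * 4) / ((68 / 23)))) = 37776550 / 139403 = 270.99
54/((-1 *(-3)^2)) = -6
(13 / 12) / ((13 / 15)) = 5 / 4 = 1.25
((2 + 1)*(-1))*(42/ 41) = -126/ 41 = -3.07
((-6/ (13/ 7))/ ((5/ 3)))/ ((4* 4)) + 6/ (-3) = -1103/ 520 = -2.12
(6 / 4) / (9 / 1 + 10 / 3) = 9 / 74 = 0.12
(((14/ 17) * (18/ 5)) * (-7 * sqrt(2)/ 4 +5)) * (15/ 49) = 2.29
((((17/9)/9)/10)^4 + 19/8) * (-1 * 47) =-48050906241737/430467210000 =-111.63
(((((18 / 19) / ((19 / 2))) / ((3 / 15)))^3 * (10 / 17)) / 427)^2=3401222400000000 / 116626382308861665932041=0.00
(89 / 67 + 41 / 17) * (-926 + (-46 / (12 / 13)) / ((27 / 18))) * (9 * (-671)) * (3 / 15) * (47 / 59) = 231964600692 / 67201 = 3451802.81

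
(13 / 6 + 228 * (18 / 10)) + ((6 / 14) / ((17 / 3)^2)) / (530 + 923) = 36381189773 / 88182570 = 412.57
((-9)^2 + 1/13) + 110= 2484/13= 191.08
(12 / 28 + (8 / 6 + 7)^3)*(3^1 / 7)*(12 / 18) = 218912 / 1323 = 165.47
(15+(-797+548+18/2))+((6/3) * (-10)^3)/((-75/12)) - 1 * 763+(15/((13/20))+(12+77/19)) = -628.87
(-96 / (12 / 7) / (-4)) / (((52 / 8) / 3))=84 / 13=6.46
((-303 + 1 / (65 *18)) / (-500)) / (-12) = -354509 / 7020000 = -0.05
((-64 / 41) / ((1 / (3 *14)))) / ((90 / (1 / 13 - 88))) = 170688 / 2665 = 64.05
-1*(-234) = 234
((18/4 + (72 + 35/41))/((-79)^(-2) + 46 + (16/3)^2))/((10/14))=1.45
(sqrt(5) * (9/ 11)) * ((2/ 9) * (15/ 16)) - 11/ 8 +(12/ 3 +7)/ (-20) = -77/ 40 +15 * sqrt(5)/ 88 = -1.54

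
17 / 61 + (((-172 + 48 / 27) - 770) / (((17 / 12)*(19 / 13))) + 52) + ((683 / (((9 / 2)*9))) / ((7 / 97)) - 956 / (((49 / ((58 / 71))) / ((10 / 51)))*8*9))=-933762621947 / 5552285697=-168.18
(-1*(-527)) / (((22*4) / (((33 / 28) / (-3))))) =-527 / 224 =-2.35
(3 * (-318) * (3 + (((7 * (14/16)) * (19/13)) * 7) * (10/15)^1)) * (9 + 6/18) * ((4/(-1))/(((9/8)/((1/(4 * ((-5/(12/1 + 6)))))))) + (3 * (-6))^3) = 2323839435.08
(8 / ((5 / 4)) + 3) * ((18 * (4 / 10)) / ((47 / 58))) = 83.52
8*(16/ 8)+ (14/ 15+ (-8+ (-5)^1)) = 3.93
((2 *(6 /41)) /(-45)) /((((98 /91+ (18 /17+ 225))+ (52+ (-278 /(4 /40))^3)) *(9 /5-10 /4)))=-1768 /4088178098397771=-0.00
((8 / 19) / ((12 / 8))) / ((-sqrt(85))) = -16 * sqrt(85) / 4845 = -0.03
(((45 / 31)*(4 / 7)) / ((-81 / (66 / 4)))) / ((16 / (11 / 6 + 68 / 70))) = -209 / 7056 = -0.03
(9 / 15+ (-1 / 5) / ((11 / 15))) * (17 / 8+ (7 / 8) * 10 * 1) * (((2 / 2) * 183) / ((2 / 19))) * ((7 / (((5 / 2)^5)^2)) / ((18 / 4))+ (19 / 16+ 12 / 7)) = 8641204207933743 / 481250000000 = 17955.75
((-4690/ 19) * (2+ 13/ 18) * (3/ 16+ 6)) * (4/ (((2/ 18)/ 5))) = -56877975/ 76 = -748394.41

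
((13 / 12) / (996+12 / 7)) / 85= 91 / 7123680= 0.00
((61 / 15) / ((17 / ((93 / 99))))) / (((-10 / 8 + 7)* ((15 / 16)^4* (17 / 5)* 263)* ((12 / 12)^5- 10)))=-495714304 / 78854079706875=-0.00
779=779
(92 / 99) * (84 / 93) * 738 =211232 / 341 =619.45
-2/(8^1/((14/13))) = -7/26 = -0.27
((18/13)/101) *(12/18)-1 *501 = -657801/1313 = -500.99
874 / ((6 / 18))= 2622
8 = 8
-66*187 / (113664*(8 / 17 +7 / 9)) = -314721 / 3618304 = -0.09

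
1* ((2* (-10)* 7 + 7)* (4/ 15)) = -532/ 15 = -35.47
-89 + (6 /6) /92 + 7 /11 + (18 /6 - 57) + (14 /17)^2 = -41435277 /292468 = -141.67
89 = 89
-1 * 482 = -482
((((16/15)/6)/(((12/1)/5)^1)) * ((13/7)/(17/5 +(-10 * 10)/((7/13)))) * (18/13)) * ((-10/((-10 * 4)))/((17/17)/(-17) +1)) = -0.00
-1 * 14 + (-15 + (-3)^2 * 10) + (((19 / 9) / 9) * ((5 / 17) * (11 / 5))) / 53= 4452050 / 72981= 61.00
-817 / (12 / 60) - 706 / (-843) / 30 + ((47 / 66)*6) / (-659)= -374443861843 / 91663605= -4084.98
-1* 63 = -63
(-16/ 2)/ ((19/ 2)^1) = -16/ 19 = -0.84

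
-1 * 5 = -5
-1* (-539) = 539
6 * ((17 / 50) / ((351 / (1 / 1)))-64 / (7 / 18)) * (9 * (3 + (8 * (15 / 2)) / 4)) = -363914658 / 2275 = -159962.49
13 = 13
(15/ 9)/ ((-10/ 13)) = -2.17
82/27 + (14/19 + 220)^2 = 48727.79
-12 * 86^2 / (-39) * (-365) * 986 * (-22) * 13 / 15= 46846737344 / 3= 15615579114.67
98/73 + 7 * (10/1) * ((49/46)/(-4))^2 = 7793499/1235744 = 6.31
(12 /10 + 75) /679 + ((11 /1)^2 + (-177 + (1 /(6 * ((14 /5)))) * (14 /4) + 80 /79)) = -54.67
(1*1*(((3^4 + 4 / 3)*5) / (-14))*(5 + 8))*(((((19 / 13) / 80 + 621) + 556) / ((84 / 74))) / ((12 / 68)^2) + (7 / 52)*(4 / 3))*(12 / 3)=-359230245361 / 7056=-50911315.95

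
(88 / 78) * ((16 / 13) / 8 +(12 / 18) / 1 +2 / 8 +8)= 15565 / 1521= 10.23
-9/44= -0.20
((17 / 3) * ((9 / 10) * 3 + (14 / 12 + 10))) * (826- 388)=516256 / 15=34417.07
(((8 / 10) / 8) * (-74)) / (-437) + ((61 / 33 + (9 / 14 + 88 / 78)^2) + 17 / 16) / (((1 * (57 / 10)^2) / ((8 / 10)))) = 50800368838 / 306313072065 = 0.17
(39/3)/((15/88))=1144/15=76.27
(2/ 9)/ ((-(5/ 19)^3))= -13718/ 1125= -12.19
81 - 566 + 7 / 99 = -48008 / 99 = -484.93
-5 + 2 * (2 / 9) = -4.56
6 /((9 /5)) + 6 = 9.33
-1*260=-260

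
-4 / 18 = -2 / 9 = -0.22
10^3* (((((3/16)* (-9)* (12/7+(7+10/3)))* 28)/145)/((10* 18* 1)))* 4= -2530/29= -87.24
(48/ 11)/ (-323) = -48/ 3553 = -0.01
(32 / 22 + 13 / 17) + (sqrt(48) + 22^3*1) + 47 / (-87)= 4*sqrt(3) + 173259628 / 16269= 10656.61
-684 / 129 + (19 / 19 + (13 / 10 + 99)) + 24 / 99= 1365647 / 14190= 96.24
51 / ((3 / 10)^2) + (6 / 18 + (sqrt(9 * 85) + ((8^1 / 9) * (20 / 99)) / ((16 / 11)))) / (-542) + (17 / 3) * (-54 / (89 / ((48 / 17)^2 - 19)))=40158537551 / 66423726 - 3 * sqrt(85) / 542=604.53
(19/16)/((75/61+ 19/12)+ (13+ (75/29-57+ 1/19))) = -1915827/62191084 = -0.03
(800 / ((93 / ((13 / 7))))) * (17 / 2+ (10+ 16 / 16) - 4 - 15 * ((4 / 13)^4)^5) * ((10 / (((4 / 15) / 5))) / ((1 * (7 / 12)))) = 176746163096495830130865300000 / 2220656921080302642118363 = 79591.84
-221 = -221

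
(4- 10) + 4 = -2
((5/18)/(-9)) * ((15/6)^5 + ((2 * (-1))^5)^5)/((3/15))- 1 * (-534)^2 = 25365218771/5184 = 4892982.02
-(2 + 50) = -52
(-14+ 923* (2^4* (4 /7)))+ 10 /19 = 1120576 /133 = 8425.38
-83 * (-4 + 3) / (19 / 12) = 996 / 19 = 52.42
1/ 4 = 0.25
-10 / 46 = -5 / 23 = -0.22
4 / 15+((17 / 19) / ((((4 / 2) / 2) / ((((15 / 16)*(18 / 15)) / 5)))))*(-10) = -1.75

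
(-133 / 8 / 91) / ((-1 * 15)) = 19 / 1560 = 0.01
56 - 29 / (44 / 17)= 1971 / 44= 44.80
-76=-76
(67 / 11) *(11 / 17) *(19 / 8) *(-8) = -1273 / 17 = -74.88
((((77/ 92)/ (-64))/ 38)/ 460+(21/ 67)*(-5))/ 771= -10806840359/ 5316654151680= -0.00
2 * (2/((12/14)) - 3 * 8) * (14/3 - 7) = 910/9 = 101.11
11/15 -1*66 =-979/15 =-65.27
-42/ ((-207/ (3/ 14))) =1/ 23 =0.04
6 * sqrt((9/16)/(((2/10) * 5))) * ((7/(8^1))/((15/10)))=21/8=2.62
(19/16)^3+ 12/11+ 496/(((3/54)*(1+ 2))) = 134211257/45056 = 2978.77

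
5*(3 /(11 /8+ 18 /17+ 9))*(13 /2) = 2652 /311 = 8.53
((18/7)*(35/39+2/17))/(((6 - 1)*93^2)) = 1346/22300005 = 0.00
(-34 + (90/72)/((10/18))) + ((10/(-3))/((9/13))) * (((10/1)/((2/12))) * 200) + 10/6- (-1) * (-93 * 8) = -2107867/36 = -58551.86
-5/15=-1/3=-0.33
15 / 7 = 2.14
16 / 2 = 8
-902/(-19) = 902/19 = 47.47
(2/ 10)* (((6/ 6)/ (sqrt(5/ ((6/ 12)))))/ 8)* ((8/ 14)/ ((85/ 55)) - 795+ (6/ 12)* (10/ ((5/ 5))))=-46983* sqrt(10)/ 23800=-6.24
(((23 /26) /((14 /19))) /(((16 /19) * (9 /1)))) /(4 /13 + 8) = 8303 /435456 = 0.02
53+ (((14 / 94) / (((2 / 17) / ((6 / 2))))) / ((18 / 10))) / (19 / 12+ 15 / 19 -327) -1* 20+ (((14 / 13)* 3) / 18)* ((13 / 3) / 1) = 211464566 / 6261669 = 33.77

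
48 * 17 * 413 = 337008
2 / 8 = 1 / 4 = 0.25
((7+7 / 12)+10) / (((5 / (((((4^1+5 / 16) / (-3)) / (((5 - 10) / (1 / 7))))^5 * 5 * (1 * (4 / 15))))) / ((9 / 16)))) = 1358068373 / 4405854208000000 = 0.00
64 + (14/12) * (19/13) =5125/78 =65.71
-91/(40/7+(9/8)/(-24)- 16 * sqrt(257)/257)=-19.49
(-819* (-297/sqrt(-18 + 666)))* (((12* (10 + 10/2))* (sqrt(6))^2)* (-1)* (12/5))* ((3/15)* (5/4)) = -4378374* sqrt(2) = -6191955.89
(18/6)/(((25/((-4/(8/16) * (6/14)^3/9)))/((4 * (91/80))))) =-234/6125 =-0.04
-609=-609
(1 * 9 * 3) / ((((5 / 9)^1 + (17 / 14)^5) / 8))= 1045529856 / 15467833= 67.59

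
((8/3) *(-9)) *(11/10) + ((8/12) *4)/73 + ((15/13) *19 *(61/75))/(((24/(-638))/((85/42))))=-2357166517/2391480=-985.65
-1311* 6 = -7866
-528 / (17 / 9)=-4752 / 17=-279.53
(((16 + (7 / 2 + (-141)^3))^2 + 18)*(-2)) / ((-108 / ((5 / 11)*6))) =17462085888045 / 44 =396865588364.66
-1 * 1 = -1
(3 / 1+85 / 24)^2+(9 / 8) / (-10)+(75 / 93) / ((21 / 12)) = 26961857 / 624960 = 43.14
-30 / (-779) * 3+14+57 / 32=396275 / 24928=15.90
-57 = -57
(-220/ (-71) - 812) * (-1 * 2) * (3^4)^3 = 61043439024/ 71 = 859766746.82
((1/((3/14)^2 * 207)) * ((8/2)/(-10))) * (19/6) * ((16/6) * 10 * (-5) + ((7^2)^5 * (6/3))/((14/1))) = -450829007804/83835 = -5377575.09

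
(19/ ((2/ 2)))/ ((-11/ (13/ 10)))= -247/ 110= -2.25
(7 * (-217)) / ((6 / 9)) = -4557 / 2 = -2278.50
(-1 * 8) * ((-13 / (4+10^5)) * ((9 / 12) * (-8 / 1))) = -156 / 25001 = -0.01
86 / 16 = 5.38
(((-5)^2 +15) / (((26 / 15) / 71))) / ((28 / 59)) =314175 / 91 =3452.47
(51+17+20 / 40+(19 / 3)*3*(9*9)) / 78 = 3215 / 156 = 20.61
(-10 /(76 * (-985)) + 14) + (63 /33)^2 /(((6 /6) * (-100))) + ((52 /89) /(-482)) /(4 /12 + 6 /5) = 311971994378949 /22342927828100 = 13.96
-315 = -315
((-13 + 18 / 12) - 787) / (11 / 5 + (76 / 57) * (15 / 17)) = -135745 / 574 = -236.49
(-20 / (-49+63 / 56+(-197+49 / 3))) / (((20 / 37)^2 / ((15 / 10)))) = 12321 / 27425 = 0.45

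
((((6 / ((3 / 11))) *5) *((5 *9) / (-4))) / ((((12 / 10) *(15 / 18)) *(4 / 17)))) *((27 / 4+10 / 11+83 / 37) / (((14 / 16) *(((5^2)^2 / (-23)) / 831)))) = 6734637567 / 3700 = 1820172.32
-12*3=-36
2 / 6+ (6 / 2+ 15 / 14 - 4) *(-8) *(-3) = 43 / 21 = 2.05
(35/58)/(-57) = -35/3306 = -0.01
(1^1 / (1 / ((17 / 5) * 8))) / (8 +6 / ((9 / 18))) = 34 / 25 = 1.36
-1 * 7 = -7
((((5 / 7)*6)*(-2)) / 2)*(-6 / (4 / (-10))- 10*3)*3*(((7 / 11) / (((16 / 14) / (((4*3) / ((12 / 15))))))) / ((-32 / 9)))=-637875 / 1408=-453.04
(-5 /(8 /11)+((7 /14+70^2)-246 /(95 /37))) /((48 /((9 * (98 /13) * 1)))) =536011833 /79040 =6781.53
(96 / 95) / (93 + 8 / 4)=96 / 9025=0.01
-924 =-924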